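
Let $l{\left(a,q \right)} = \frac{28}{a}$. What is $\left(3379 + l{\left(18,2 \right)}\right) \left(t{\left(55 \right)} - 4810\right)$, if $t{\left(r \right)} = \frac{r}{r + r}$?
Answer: $- \frac{292658075}{18} \approx -1.6259 \cdot 10^{7}$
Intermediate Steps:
$t{\left(r \right)} = \frac{1}{2}$ ($t{\left(r \right)} = \frac{r}{2 r} = r \frac{1}{2 r} = \frac{1}{2}$)
$\left(3379 + l{\left(18,2 \right)}\right) \left(t{\left(55 \right)} - 4810\right) = \left(3379 + \frac{28}{18}\right) \left(\frac{1}{2} - 4810\right) = \left(3379 + 28 \cdot \frac{1}{18}\right) \left(- \frac{9619}{2}\right) = \left(3379 + \frac{14}{9}\right) \left(- \frac{9619}{2}\right) = \frac{30425}{9} \left(- \frac{9619}{2}\right) = - \frac{292658075}{18}$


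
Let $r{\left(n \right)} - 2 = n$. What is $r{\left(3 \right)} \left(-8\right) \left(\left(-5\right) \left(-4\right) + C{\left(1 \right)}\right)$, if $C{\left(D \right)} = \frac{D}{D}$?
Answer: $-840$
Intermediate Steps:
$C{\left(D \right)} = 1$
$r{\left(n \right)} = 2 + n$
$r{\left(3 \right)} \left(-8\right) \left(\left(-5\right) \left(-4\right) + C{\left(1 \right)}\right) = \left(2 + 3\right) \left(-8\right) \left(\left(-5\right) \left(-4\right) + 1\right) = 5 \left(-8\right) \left(20 + 1\right) = \left(-40\right) 21 = -840$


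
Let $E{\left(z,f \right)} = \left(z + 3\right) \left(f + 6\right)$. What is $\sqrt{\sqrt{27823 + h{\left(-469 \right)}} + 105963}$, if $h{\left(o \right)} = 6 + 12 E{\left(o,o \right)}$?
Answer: $\sqrt{105963 + 5 \sqrt{104677}} \approx 328.0$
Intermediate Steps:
$E{\left(z,f \right)} = \left(3 + z\right) \left(6 + f\right)$
$h{\left(o \right)} = 222 + 12 o^{2} + 108 o$ ($h{\left(o \right)} = 6 + 12 \left(18 + 3 o + 6 o + o o\right) = 6 + 12 \left(18 + 3 o + 6 o + o^{2}\right) = 6 + 12 \left(18 + o^{2} + 9 o\right) = 6 + \left(216 + 12 o^{2} + 108 o\right) = 222 + 12 o^{2} + 108 o$)
$\sqrt{\sqrt{27823 + h{\left(-469 \right)}} + 105963} = \sqrt{\sqrt{27823 + \left(222 + 12 \left(-469\right)^{2} + 108 \left(-469\right)\right)} + 105963} = \sqrt{\sqrt{27823 + \left(222 + 12 \cdot 219961 - 50652\right)} + 105963} = \sqrt{\sqrt{27823 + \left(222 + 2639532 - 50652\right)} + 105963} = \sqrt{\sqrt{27823 + 2589102} + 105963} = \sqrt{\sqrt{2616925} + 105963} = \sqrt{5 \sqrt{104677} + 105963} = \sqrt{105963 + 5 \sqrt{104677}}$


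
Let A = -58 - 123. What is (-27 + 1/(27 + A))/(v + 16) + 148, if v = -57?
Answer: 938631/6314 ≈ 148.66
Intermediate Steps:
A = -181
(-27 + 1/(27 + A))/(v + 16) + 148 = (-27 + 1/(27 - 181))/(-57 + 16) + 148 = (-27 + 1/(-154))/(-41) + 148 = (-27 - 1/154)*(-1/41) + 148 = -4159/154*(-1/41) + 148 = 4159/6314 + 148 = 938631/6314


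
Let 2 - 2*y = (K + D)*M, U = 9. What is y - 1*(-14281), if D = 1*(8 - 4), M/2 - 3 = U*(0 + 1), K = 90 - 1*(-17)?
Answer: 12950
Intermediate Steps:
K = 107 (K = 90 + 17 = 107)
M = 24 (M = 6 + 2*(9*(0 + 1)) = 6 + 2*(9*1) = 6 + 2*9 = 6 + 18 = 24)
D = 4 (D = 1*4 = 4)
y = -1331 (y = 1 - (107 + 4)*24/2 = 1 - 111*24/2 = 1 - ½*2664 = 1 - 1332 = -1331)
y - 1*(-14281) = -1331 - 1*(-14281) = -1331 + 14281 = 12950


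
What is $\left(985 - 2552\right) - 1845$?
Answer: $-3412$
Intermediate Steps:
$\left(985 - 2552\right) - 1845 = -1567 - 1845 = -3412$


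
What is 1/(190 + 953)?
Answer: 1/1143 ≈ 0.00087489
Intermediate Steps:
1/(190 + 953) = 1/1143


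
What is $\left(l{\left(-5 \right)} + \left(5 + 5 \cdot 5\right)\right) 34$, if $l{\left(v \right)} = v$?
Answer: $850$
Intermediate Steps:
$\left(l{\left(-5 \right)} + \left(5 + 5 \cdot 5\right)\right) 34 = \left(-5 + \left(5 + 5 \cdot 5\right)\right) 34 = \left(-5 + \left(5 + 25\right)\right) 34 = \left(-5 + 30\right) 34 = 25 \cdot 34 = 850$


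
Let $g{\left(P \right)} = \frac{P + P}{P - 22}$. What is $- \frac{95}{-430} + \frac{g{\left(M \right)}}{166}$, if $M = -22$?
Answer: $\frac{810}{3569} \approx 0.22695$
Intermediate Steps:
$g{\left(P \right)} = \frac{2 P}{-22 + P}$
$- \frac{95}{-430} + \frac{g{\left(M \right)}}{166} = - \frac{95}{-430} + \frac{2 \left(-22\right) \frac{1}{-22 - 22}}{166} = \left(-95\right) \left(- \frac{1}{430}\right) + 2 \left(-22\right) \frac{1}{-44} \cdot \frac{1}{166} = \frac{19}{86} + 2 \left(-22\right) \left(- \frac{1}{44}\right) \frac{1}{166} = \frac{19}{86} + 1 \cdot \frac{1}{166} = \frac{19}{86} + \frac{1}{166} = \frac{810}{3569}$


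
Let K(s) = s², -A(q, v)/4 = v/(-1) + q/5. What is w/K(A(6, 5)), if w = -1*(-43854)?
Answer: 548175/2888 ≈ 189.81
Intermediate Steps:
A(q, v) = 4*v - 4*q/5 (A(q, v) = -4*(v/(-1) + q/5) = -4*(v*(-1) + q*(⅕)) = -4*(-v + q/5) = 4*v - 4*q/5)
w = 43854
w/K(A(6, 5)) = 43854/((4*5 - ⅘*6)²) = 43854/((20 - 24/5)²) = 43854/((76/5)²) = 43854/(5776/25) = 43854*(25/5776) = 548175/2888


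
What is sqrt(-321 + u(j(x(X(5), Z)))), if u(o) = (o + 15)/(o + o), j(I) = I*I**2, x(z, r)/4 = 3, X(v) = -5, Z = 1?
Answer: I*sqrt(738422)/48 ≈ 17.902*I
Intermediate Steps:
x(z, r) = 12 (x(z, r) = 4*3 = 12)
j(I) = I**3
u(o) = (15 + o)/(2*o) (u(o) = (15 + o)/((2*o)) = (15 + o)*(1/(2*o)) = (15 + o)/(2*o))
sqrt(-321 + u(j(x(X(5), Z)))) = sqrt(-321 + (15 + 12**3)/(2*(12**3))) = sqrt(-321 + (1/2)*(15 + 1728)/1728) = sqrt(-321 + (1/2)*(1/1728)*1743) = sqrt(-321 + 581/1152) = sqrt(-369211/1152) = I*sqrt(738422)/48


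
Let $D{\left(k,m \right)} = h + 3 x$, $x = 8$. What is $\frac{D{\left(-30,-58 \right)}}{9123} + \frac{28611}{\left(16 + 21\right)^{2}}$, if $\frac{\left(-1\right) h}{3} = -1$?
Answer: $\frac{87018372}{4163129} \approx 20.902$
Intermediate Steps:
$h = 3$ ($h = \left(-3\right) \left(-1\right) = 3$)
$D{\left(k,m \right)} = 27$ ($D{\left(k,m \right)} = 3 + 3 \cdot 8 = 3 + 24 = 27$)
$\frac{D{\left(-30,-58 \right)}}{9123} + \frac{28611}{\left(16 + 21\right)^{2}} = \frac{27}{9123} + \frac{28611}{\left(16 + 21\right)^{2}} = 27 \cdot \frac{1}{9123} + \frac{28611}{37^{2}} = \frac{9}{3041} + \frac{28611}{1369} = \frac{87018372}{4163129}$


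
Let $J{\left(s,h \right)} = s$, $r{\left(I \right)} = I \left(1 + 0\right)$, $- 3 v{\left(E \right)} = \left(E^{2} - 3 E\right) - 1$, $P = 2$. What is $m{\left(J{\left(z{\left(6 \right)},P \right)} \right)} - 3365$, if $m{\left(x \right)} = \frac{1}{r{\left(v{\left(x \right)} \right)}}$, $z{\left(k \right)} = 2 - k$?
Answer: $- \frac{30286}{9} \approx -3365.1$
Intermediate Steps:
$v{\left(E \right)} = \frac{1}{3} + E - \frac{E^{2}}{3}$ ($v{\left(E \right)} = - \frac{\left(E^{2} - 3 E\right) - 1}{3} = - \frac{-1 + E^{2} - 3 E}{3} = \frac{1}{3} + E - \frac{E^{2}}{3}$)
$r{\left(I \right)} = I$ ($r{\left(I \right)} = I 1 = I$)
$m{\left(x \right)} = \frac{1}{\frac{1}{3} + x - \frac{x^{2}}{3}}$
$m{\left(J{\left(z{\left(6 \right)},P \right)} \right)} - 3365 = \frac{3}{1 - \left(2 - 6\right)^{2} + 3 \left(2 - 6\right)} - 3365 = \frac{3}{1 - \left(-4\right)^{2} + 3 \left(-4\right)} - 3365 = \frac{3}{1 - 16 - 12} - 3365 = \frac{3}{-27} - 3365 = 3 \left(- \frac{1}{27}\right) - 3365 = - \frac{1}{9} - 3365 = - \frac{30286}{9}$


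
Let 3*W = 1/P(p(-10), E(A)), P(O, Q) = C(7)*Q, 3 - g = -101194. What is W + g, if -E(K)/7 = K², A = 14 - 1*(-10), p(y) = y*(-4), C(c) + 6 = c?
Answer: 1224078911/12096 ≈ 1.0120e+5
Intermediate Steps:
C(c) = -6 + c
p(y) = -4*y
A = 24 (A = 14 + 10 = 24)
E(K) = -7*K²
g = 101197 (g = 3 - 1*(-101194) = 3 + 101194 = 101197)
P(O, Q) = Q (P(O, Q) = (-6 + 7)*Q = 1*Q = Q)
W = -1/12096 (W = 1/(3*((-7*24²))) = 1/(3*((-7*576))) = (⅓)/(-4032) = (⅓)*(-1/4032) = -1/12096 ≈ -8.2672e-5)
W + g = -1/12096 + 101197 = 1224078911/12096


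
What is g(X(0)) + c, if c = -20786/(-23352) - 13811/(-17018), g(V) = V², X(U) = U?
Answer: 169062655/99351084 ≈ 1.7017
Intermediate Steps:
c = 169062655/99351084 (c = -20786*(-1/23352) - 13811*(-1/17018) = 10393/11676 + 13811/17018 = 169062655/99351084 ≈ 1.7017)
g(X(0)) + c = 0² + 169062655/99351084 = 0 + 169062655/99351084 = 169062655/99351084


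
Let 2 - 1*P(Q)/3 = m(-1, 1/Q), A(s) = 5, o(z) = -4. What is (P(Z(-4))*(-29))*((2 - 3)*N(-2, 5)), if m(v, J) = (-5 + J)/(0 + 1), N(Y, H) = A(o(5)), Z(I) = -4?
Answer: 12615/4 ≈ 3153.8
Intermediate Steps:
N(Y, H) = 5
m(v, J) = -5 + J (m(v, J) = (-5 + J)/1 = (-5 + J)*1 = -5 + J)
P(Q) = 21 - 3/Q (P(Q) = 6 - 3*(-5 + 1/Q) = 6 + (15 - 3/Q) = 21 - 3/Q)
(P(Z(-4))*(-29))*((2 - 3)*N(-2, 5)) = ((21 - 3/(-4))*(-29))*((2 - 3)*5) = ((21 - 3*(-1/4))*(-29))*(-1*5) = ((21 + 3/4)*(-29))*(-5) = ((87/4)*(-29))*(-5) = -2523/4*(-5) = 12615/4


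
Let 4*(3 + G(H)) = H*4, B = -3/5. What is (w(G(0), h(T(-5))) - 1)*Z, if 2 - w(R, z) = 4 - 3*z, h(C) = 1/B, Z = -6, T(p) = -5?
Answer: 48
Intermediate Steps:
B = -3/5 (B = -3*1/5 = -3/5 ≈ -0.60000)
G(H) = -3 + H (G(H) = -3 + (H*4)/4 = -3 + (4*H)/4 = -3 + H)
h(C) = -5/3 (h(C) = 1/(-3/5) = -5/3)
w(R, z) = -2 + 3*z (w(R, z) = 2 - (4 - 3*z) = 2 + (-4 + 3*z) = -2 + 3*z)
(w(G(0), h(T(-5))) - 1)*Z = ((-2 + 3*(-5/3)) - 1)*(-6) = ((-2 - 5) - 1)*(-6) = (-7 - 1)*(-6) = -8*(-6) = 48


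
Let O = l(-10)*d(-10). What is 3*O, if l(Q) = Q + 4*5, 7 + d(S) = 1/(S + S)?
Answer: -423/2 ≈ -211.50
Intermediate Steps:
d(S) = -7 + 1/(2*S) (d(S) = -7 + 1/(S + S) = -7 + 1/(2*S))
l(Q) = 20 + Q (l(Q) = Q + 20 = 20 + Q)
O = -141/2 (O = (20 - 10)*(-7 + (½)/(-10)) = 10*(-7 + (½)*(-⅒)) = 10*(-7 - 1/20) = 10*(-141/20) = -141/2 ≈ -70.500)
3*O = 3*(-141/2) = -423/2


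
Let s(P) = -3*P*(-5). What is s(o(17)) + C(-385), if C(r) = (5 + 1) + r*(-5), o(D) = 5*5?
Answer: 2306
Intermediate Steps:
o(D) = 25
C(r) = 6 - 5*r
s(P) = 15*P
s(o(17)) + C(-385) = 15*25 + (6 - 5*(-385)) = 375 + (6 + 1925) = 375 + 1931 = 2306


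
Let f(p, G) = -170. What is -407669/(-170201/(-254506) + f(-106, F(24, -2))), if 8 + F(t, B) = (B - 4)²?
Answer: 103754206514/43095819 ≈ 2407.5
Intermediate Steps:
F(t, B) = -8 + (-4 + B)² (F(t, B) = -8 + (B - 4)² = -8 + (-4 + B)²)
-407669/(-170201/(-254506) + f(-106, F(24, -2))) = -407669/(-170201/(-254506) - 170) = -407669/(-170201*(-1/254506) - 170) = -407669/(170201/254506 - 170) = -407669/(-43095819/254506) = -407669*(-254506/43095819) = 103754206514/43095819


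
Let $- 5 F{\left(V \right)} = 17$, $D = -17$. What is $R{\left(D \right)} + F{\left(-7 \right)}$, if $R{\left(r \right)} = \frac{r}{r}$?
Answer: $- \frac{12}{5} \approx -2.4$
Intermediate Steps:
$F{\left(V \right)} = - \frac{17}{5}$ ($F{\left(V \right)} = \left(- \frac{1}{5}\right) 17 = - \frac{17}{5}$)
$R{\left(r \right)} = 1$
$R{\left(D \right)} + F{\left(-7 \right)} = 1 - \frac{17}{5} = - \frac{12}{5}$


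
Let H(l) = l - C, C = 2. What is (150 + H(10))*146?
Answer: 23068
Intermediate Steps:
H(l) = -2 + l (H(l) = l - 1*2 = l - 2 = -2 + l)
(150 + H(10))*146 = (150 + (-2 + 10))*146 = (150 + 8)*146 = 158*146 = 23068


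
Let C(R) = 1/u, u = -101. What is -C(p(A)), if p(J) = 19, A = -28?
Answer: 1/101 ≈ 0.0099010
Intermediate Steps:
C(R) = -1/101 (C(R) = 1/(-101) = -1/101)
-C(p(A)) = -1*(-1/101) = 1/101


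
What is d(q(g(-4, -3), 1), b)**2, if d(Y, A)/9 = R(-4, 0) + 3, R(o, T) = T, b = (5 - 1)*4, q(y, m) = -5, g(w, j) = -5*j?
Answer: 729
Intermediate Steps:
b = 16 (b = 4*4 = 16)
d(Y, A) = 27 (d(Y, A) = 9*(0 + 3) = 9*3 = 27)
d(q(g(-4, -3), 1), b)**2 = 27**2 = 729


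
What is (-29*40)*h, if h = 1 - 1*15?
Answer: 16240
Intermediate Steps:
h = -14 (h = 1 - 15 = -14)
(-29*40)*h = -29*40*(-14) = -1160*(-14) = 16240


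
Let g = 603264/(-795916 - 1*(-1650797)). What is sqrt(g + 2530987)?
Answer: 7*sqrt(37748985565114459)/854881 ≈ 1590.9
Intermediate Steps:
g = 603264/854881 (g = 603264/(-795916 + 1650797) = 603264/854881 ≈ 0.70567)
sqrt(g + 2530987) = sqrt(603264/854881 + 2530987) = sqrt(2163693300811/854881) = 7*sqrt(37748985565114459)/854881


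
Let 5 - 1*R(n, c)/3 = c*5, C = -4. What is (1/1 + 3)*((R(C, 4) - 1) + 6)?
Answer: -160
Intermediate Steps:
R(n, c) = 15 - 15*c (R(n, c) = 15 - 3*c*5 = 15 - 15*c)
(1/1 + 3)*((R(C, 4) - 1) + 6) = (1/1 + 3)*(((15 - 15*4) - 1) + 6) = (1 + 3)*(((15 - 60) - 1) + 6) = 4*((-45 - 1) + 6) = 4*(-46 + 6) = 4*(-40) = -160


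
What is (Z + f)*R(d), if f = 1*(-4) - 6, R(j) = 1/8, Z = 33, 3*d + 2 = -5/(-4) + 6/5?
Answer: 23/8 ≈ 2.8750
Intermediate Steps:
d = 3/20 (d = -2/3 + (-5/(-4) + 6/5)/3 = -2/3 + (-5*(-1/4) + 6*(1/5))/3 = -2/3 + (5/4 + 6/5)/3 = -2/3 + (1/3)*(49/20) = -2/3 + 49/60 = 3/20 ≈ 0.15000)
R(j) = 1/8
f = -10 (f = -4 - 6 = -10)
(Z + f)*R(d) = (33 - 10)*(1/8) = 23*(1/8) = 23/8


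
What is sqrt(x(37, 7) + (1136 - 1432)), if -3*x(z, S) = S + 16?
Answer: I*sqrt(2733)/3 ≈ 17.426*I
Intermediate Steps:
x(z, S) = -16/3 - S/3 (x(z, S) = -(S + 16)/3 = -(16 + S)/3 = -16/3 - S/3)
sqrt(x(37, 7) + (1136 - 1432)) = sqrt((-16/3 - 1/3*7) + (1136 - 1432)) = sqrt((-16/3 - 7/3) - 296) = sqrt(-23/3 - 296) = sqrt(-911/3) = I*sqrt(2733)/3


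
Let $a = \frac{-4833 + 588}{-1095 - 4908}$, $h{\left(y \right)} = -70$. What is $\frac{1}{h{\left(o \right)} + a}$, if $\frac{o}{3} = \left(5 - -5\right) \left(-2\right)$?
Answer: $- \frac{2001}{138655} \approx -0.014432$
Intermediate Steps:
$o = -60$ ($o = 3 \left(5 - -5\right) \left(-2\right) = 3 \left(5 + 5\right) \left(-2\right) = 3 \cdot 10 \left(-2\right) = 3 \left(-20\right) = -60$)
$a = \frac{1415}{2001}$ ($a = - \frac{4245}{-6003} = \left(-4245\right) \left(- \frac{1}{6003}\right) = \frac{1415}{2001} \approx 0.70715$)
$\frac{1}{h{\left(o \right)} + a} = \frac{1}{-70 + \frac{1415}{2001}} = \frac{1}{- \frac{138655}{2001}} = - \frac{2001}{138655}$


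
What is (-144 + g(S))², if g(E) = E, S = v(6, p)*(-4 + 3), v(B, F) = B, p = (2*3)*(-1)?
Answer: 22500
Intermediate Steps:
p = -6 (p = 6*(-1) = -6)
S = -6 (S = 6*(-4 + 3) = 6*(-1) = -6)
(-144 + g(S))² = (-144 - 6)² = (-150)² = 22500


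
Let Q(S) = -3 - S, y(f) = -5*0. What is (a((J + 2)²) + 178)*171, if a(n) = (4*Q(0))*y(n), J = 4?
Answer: 30438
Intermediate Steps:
y(f) = 0
a(n) = 0 (a(n) = (4*(-3 - 1*0))*0 = (4*(-3 + 0))*0 = (4*(-3))*0 = -12*0 = 0)
(a((J + 2)²) + 178)*171 = (0 + 178)*171 = 178*171 = 30438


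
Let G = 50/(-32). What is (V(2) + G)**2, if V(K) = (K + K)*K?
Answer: 10609/256 ≈ 41.441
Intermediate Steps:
V(K) = 2*K**2 (V(K) = (2*K)*K = 2*K**2)
G = -25/16 (G = 50*(-1/32) = -25/16 ≈ -1.5625)
(V(2) + G)**2 = (2*2**2 - 25/16)**2 = (2*4 - 25/16)**2 = (8 - 25/16)**2 = (103/16)**2 = 10609/256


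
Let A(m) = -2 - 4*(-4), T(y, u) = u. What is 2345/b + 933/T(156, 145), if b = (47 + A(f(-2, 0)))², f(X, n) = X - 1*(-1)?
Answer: 3811718/539545 ≈ 7.0647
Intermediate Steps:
f(X, n) = 1 + X (f(X, n) = X + 1 = 1 + X)
A(m) = 14 (A(m) = -2 - 1*(-16) = -2 + 16 = 14)
b = 3721 (b = (47 + 14)² = 61² = 3721)
2345/b + 933/T(156, 145) = 2345/3721 + 933/145 = 3811718/539545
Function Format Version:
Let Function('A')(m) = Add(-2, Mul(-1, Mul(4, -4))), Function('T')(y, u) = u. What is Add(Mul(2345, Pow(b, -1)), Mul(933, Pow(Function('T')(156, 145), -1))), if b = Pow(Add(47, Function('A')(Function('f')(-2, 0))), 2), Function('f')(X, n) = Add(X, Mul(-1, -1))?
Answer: Rational(3811718, 539545) ≈ 7.0647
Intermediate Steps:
Function('f')(X, n) = Add(1, X) (Function('f')(X, n) = Add(X, 1) = Add(1, X))
Function('A')(m) = 14 (Function('A')(m) = Add(-2, Mul(-1, -16)) = Add(-2, 16) = 14)
b = 3721 (b = Pow(Add(47, 14), 2) = Pow(61, 2) = 3721)
Add(Mul(2345, Pow(b, -1)), Mul(933, Pow(Function('T')(156, 145), -1))) = Add(Mul(2345, Pow(3721, -1)), Mul(933, Pow(145, -1))) = Add(Mul(2345, Rational(1, 3721)), Mul(933, Rational(1, 145))) = Add(Rational(2345, 3721), Rational(933, 145)) = Rational(3811718, 539545)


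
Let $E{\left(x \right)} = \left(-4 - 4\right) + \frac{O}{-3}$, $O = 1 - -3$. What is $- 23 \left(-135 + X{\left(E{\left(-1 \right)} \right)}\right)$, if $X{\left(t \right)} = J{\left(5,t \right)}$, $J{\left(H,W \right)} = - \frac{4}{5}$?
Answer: $\frac{15617}{5} \approx 3123.4$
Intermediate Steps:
$O = 4$ ($O = 1 + 3 = 4$)
$J{\left(H,W \right)} = - \frac{4}{5}$ ($J{\left(H,W \right)} = \left(-4\right) \frac{1}{5} = - \frac{4}{5}$)
$E{\left(x \right)} = - \frac{28}{3}$ ($E{\left(x \right)} = \left(-4 - 4\right) + \frac{4}{-3} = \left(-4 - 4\right) + 4 \left(- \frac{1}{3}\right) = -8 - \frac{4}{3} = - \frac{28}{3}$)
$X{\left(t \right)} = - \frac{4}{5}$
$- 23 \left(-135 + X{\left(E{\left(-1 \right)} \right)}\right) = - 23 \left(-135 - \frac{4}{5}\right) = \left(-23\right) \left(- \frac{679}{5}\right) = \frac{15617}{5}$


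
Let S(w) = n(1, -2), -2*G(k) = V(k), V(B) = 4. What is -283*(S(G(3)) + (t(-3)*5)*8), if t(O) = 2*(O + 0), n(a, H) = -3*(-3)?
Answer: 65373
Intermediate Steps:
n(a, H) = 9
G(k) = -2 (G(k) = -½*4 = -2)
t(O) = 2*O
S(w) = 9
-283*(S(G(3)) + (t(-3)*5)*8) = -283*(9 + ((2*(-3))*5)*8) = -283*(9 - 6*5*8) = -283*(9 - 30*8) = -283*(9 - 240) = -283*(-231) = 65373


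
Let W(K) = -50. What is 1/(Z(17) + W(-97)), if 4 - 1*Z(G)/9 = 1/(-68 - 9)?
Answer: -77/1069 ≈ -0.072030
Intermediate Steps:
Z(G) = 2781/77 (Z(G) = 36 - 9/(-68 - 9) = 36 - 9/(-77) = 36 - 9*(-1/77) = 36 + 9/77 = 2781/77)
1/(Z(17) + W(-97)) = 1/(2781/77 - 50) = 1/(-1069/77) = -77/1069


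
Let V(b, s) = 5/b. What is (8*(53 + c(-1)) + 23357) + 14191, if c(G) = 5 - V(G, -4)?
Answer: 38052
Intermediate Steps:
c(G) = 5 - 5/G
(8*(53 + c(-1)) + 23357) + 14191 = (8*(53 + (5 - 5/(-1))) + 23357) + 14191 = (8*(53 + (5 - 5*(-1))) + 23357) + 14191 = (8*(53 + (5 + 5)) + 23357) + 14191 = (8*(53 + 10) + 23357) + 14191 = (8*63 + 23357) + 14191 = (504 + 23357) + 14191 = 23861 + 14191 = 38052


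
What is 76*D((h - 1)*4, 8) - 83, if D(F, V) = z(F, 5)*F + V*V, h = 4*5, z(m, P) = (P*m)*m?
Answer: 166815661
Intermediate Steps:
z(m, P) = P*m**2
h = 20
D(F, V) = V**2 + 5*F**3 (D(F, V) = (5*F**2)*F + V*V = 5*F**3 + V**2 = V**2 + 5*F**3)
76*D((h - 1)*4, 8) - 83 = 76*(8**2 + 5*((20 - 1)*4)**3) - 83 = 76*(64 + 5*(19*4)**3) - 83 = 76*(64 + 5*76**3) - 83 = 76*(64 + 5*438976) - 83 = 76*(64 + 2194880) - 83 = 76*2194944 - 83 = 166815744 - 83 = 166815661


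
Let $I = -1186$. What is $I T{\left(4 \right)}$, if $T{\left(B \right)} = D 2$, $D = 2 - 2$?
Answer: $0$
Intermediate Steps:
$D = 0$ ($D = 2 - 2 = 0$)
$T{\left(B \right)} = 0$ ($T{\left(B \right)} = 0 \cdot 2 = 0$)
$I T{\left(4 \right)} = \left(-1186\right) 0 = 0$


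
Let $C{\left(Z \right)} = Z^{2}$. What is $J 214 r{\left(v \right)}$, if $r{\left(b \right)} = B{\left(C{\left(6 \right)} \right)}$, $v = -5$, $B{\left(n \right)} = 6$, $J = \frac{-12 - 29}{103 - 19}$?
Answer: $- \frac{4387}{7} \approx -626.71$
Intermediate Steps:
$J = - \frac{41}{84} \approx -0.4881$
$r{\left(b \right)} = 6$
$J 214 r{\left(v \right)} = \left(- \frac{41}{84}\right) 214 \cdot 6 = \left(- \frac{4387}{42}\right) 6 = - \frac{4387}{7}$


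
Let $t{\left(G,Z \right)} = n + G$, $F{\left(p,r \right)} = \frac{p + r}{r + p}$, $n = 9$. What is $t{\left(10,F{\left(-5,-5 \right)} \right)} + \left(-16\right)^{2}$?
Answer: $275$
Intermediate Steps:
$F{\left(p,r \right)} = 1$ ($F{\left(p,r \right)} = \frac{p + r}{p + r} = 1$)
$t{\left(G,Z \right)} = 9 + G$
$t{\left(10,F{\left(-5,-5 \right)} \right)} + \left(-16\right)^{2} = \left(9 + 10\right) + \left(-16\right)^{2} = 19 + 256 = 275$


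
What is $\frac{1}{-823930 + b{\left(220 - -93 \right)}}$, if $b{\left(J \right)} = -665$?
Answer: $- \frac{1}{824595} \approx -1.2127 \cdot 10^{-6}$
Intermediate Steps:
$\frac{1}{-823930 + b{\left(220 - -93 \right)}} = \frac{1}{-823930 - 665} = \frac{1}{-824595} = - \frac{1}{824595}$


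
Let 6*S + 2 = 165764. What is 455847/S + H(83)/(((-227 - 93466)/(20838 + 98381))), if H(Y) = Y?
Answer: -76888127336/862818837 ≈ -89.113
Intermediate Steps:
S = 27627 (S = -1/3 + (1/6)*165764 = -1/3 + 82882/3 = 27627)
455847/S + H(83)/(((-227 - 93466)/(20838 + 98381))) = 455847/27627 + 83/(((-227 - 93466)/(20838 + 98381))) = 455847*(1/27627) + 83/((-93693/119219)) = 151949/9209 + 83/((-93693*1/119219)) = 151949/9209 + 83/(-93693/119219) = 151949/9209 + 83*(-119219/93693) = 151949/9209 - 9895177/93693 = -76888127336/862818837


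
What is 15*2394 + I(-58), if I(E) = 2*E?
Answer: 35794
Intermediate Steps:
15*2394 + I(-58) = 15*2394 + 2*(-58) = 35910 - 116 = 35794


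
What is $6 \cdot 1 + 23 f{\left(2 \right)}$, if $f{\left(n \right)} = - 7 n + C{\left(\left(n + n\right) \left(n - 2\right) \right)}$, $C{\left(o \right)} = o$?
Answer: $-316$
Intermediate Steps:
$f{\left(n \right)} = - 7 n + 2 n \left(-2 + n\right)$ ($f{\left(n \right)} = - 7 n + \left(n + n\right) \left(n - 2\right) = - 7 n + 2 n \left(-2 + n\right)$)
$6 \cdot 1 + 23 f{\left(2 \right)} = 6 \cdot 1 + 23 \cdot 2 \left(-11 + 2 \cdot 2\right) = 6 + 23 \cdot 2 \left(-11 + 4\right) = 6 + 23 \cdot 2 \left(-7\right) = 6 + 23 \left(-14\right) = 6 - 322 = -316$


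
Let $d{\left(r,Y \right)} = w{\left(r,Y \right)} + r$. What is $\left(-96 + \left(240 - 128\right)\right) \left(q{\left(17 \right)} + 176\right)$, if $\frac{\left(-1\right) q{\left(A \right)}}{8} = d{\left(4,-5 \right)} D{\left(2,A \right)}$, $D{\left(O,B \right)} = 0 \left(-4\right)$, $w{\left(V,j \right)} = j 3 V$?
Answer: $2816$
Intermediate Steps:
$w{\left(V,j \right)} = 3 V j$ ($w{\left(V,j \right)} = 3 j V = 3 V j$)
$D{\left(O,B \right)} = 0$
$d{\left(r,Y \right)} = r + 3 Y r$ ($d{\left(r,Y \right)} = 3 r Y + r = 3 Y r + r = r + 3 Y r$)
$q{\left(A \right)} = 0$ ($q{\left(A \right)} = - 8 \cdot 4 \left(1 + 3 \left(-5\right)\right) 0 = - 8 \cdot 4 \left(1 - 15\right) 0 = - 8 \cdot 4 \left(-14\right) 0 = - 8 \left(\left(-56\right) 0\right) = \left(-8\right) 0 = 0$)
$\left(-96 + \left(240 - 128\right)\right) \left(q{\left(17 \right)} + 176\right) = \left(-96 + \left(240 - 128\right)\right) \left(0 + 176\right) = \left(-96 + \left(240 - 128\right)\right) 176 = \left(-96 + 112\right) 176 = 16 \cdot 176 = 2816$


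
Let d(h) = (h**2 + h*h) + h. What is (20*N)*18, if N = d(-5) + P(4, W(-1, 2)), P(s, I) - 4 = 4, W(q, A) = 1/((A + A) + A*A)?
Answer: 19080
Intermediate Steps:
W(q, A) = 1/(A**2 + 2*A) (W(q, A) = 1/(2*A + A**2) = 1/(A**2 + 2*A))
d(h) = h + 2*h**2 (d(h) = (h**2 + h**2) + h = 2*h**2 + h = h + 2*h**2)
P(s, I) = 8 (P(s, I) = 4 + 4 = 8)
N = 53 (N = -5*(1 + 2*(-5)) + 8 = -5*(1 - 10) + 8 = -5*(-9) + 8 = 45 + 8 = 53)
(20*N)*18 = (20*53)*18 = 1060*18 = 19080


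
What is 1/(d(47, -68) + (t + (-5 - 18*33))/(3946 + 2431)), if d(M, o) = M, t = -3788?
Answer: 6377/295332 ≈ 0.021593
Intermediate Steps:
1/(d(47, -68) + (t + (-5 - 18*33))/(3946 + 2431)) = 1/(47 + (-3788 + (-5 - 18*33))/(3946 + 2431)) = 1/(47 + (-3788 + (-5 - 594))/6377) = 1/(47 + (-3788 - 599)*(1/6377)) = 1/(47 - 4387*1/6377) = 1/(47 - 4387/6377) = 1/(295332/6377) = 6377/295332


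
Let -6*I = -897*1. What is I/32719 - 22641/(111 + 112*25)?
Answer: -1480711369/190490018 ≈ -7.7732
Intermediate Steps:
I = 299/2 (I = -(-299)/2 = -⅙*(-897) = 299/2 ≈ 149.50)
I/32719 - 22641/(111 + 112*25) = (299/2)/32719 - 22641/(111 + 112*25) = (299/2)*(1/32719) - 22641/(111 + 2800) = 299/65438 - 22641/2911 = -1480711369/190490018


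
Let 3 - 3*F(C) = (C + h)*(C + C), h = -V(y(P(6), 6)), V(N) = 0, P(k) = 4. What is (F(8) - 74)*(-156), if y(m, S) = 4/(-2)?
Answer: 18044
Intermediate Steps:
y(m, S) = -2 (y(m, S) = 4*(-½) = -2)
h = 0 (h = -1*0 = 0)
F(C) = 1 - 2*C²/3 (F(C) = 1 - (C + 0)*(C + C)/3 = 1 - C*2*C/3 = 1 - 2*C²/3)
(F(8) - 74)*(-156) = ((1 - ⅔*8²) - 74)*(-156) = ((1 - ⅔*64) - 74)*(-156) = ((1 - 128/3) - 74)*(-156) = (-125/3 - 74)*(-156) = -347/3*(-156) = 18044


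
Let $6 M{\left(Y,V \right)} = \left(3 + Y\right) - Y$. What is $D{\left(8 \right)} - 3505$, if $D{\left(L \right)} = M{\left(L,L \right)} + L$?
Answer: $- \frac{6993}{2} \approx -3496.5$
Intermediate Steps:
$M{\left(Y,V \right)} = \frac{1}{2}$ ($M{\left(Y,V \right)} = \frac{\left(3 + Y\right) - Y}{6} = \frac{1}{6} \cdot 3 = \frac{1}{2}$)
$D{\left(L \right)} = \frac{1}{2} + L$
$D{\left(8 \right)} - 3505 = \left(\frac{1}{2} + 8\right) - 3505 = \frac{17}{2} - 3505 = - \frac{6993}{2}$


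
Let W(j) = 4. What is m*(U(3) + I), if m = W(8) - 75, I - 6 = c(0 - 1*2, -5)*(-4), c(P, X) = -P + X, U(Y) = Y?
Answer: -1491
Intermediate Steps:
c(P, X) = X - P
I = 18 (I = 6 + (-5 - (0 - 1*2))*(-4) = 6 + (-5 - (0 - 2))*(-4) = 6 + (-5 - 1*(-2))*(-4) = 6 + (-5 + 2)*(-4) = 6 - 3*(-4) = 6 + 12 = 18)
m = -71 (m = 4 - 75 = -71)
m*(U(3) + I) = -71*(3 + 18) = -71*21 = -1491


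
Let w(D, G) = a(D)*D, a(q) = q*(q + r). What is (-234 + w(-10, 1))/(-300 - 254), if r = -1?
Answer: 667/277 ≈ 2.4079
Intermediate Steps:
a(q) = q*(-1 + q) (a(q) = q*(q - 1) = q*(-1 + q))
w(D, G) = D²*(-1 + D) (w(D, G) = (D*(-1 + D))*D = D²*(-1 + D))
(-234 + w(-10, 1))/(-300 - 254) = (-234 + (-10)²*(-1 - 10))/(-300 - 254) = (-234 + 100*(-11))/(-554) = (-234 - 1100)*(-1/554) = -1334*(-1/554) = 667/277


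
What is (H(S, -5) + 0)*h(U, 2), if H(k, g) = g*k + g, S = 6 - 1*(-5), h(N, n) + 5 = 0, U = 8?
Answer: 300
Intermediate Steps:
h(N, n) = -5 (h(N, n) = -5 + 0 = -5)
S = 11 (S = 6 + 5 = 11)
H(k, g) = g + g*k
(H(S, -5) + 0)*h(U, 2) = (-5*(1 + 11) + 0)*(-5) = (-5*12 + 0)*(-5) = (-60 + 0)*(-5) = -60*(-5) = 300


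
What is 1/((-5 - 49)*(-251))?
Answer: 1/13554 ≈ 7.3779e-5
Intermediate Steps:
1/((-5 - 49)*(-251)) = 1/(-54*(-251)) = 1/13554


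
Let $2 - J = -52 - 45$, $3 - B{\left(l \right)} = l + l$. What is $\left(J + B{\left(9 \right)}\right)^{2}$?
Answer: $7056$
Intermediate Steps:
$B{\left(l \right)} = 3 - 2 l$ ($B{\left(l \right)} = 3 - \left(l + l\right) = 3 - 2 l$)
$J = 99$ ($J = 2 - \left(-52 - 45\right) = 2 - -97 = 2 + 97 = 99$)
$\left(J + B{\left(9 \right)}\right)^{2} = \left(99 + \left(3 - 18\right)\right)^{2} = \left(99 - 15\right)^{2} = 84^{2} = 7056$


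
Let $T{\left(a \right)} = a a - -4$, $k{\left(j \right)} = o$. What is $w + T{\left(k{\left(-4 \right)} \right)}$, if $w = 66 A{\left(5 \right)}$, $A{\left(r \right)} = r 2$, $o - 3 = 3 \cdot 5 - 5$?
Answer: $833$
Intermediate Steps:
$o = 13$ ($o = 3 + \left(3 \cdot 5 - 5\right) = 3 + \left(15 - 5\right) = 3 + 10 = 13$)
$k{\left(j \right)} = 13$
$A{\left(r \right)} = 2 r$
$T{\left(a \right)} = 4 + a^{2}$ ($T{\left(a \right)} = a^{2} + 4 = 4 + a^{2}$)
$w = 660$ ($w = 66 \cdot 2 \cdot 5 = 66 \cdot 10 = 660$)
$w + T{\left(k{\left(-4 \right)} \right)} = 660 + \left(4 + 13^{2}\right) = 660 + \left(4 + 169\right) = 660 + 173 = 833$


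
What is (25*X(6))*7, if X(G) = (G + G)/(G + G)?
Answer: 175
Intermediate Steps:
X(G) = 1 (X(G) = (2*G)/((2*G)) = (2*G)*(1/(2*G)) = 1)
(25*X(6))*7 = (25*1)*7 = 25*7 = 175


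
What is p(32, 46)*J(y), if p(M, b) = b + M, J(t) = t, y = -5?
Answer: -390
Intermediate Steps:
p(M, b) = M + b
p(32, 46)*J(y) = (32 + 46)*(-5) = 78*(-5) = -390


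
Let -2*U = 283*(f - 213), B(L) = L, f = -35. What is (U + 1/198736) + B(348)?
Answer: 7043203841/198736 ≈ 35440.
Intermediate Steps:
U = 35092 (U = -283*(-35 - 213)/2 = -283*(-248)/2 = -1/2*(-70184) = 35092)
(U + 1/198736) + B(348) = (35092 + 1/198736) + 348 = 6974043713/198736 + 348 = 7043203841/198736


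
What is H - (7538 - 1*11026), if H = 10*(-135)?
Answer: 2138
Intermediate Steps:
H = -1350
H - (7538 - 1*11026) = -1350 - (7538 - 1*11026) = -1350 - (7538 - 11026) = -1350 - 1*(-3488) = -1350 + 3488 = 2138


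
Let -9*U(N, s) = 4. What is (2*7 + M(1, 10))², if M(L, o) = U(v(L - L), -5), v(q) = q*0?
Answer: 14884/81 ≈ 183.75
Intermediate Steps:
v(q) = 0
U(N, s) = -4/9 (U(N, s) = -⅑*4 = -4/9)
M(L, o) = -4/9
(2*7 + M(1, 10))² = (2*7 - 4/9)² = (14 - 4/9)² = (122/9)² = 14884/81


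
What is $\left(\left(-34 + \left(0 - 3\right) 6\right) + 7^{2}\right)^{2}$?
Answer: $9$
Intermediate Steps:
$\left(\left(-34 + \left(0 - 3\right) 6\right) + 7^{2}\right)^{2} = \left(\left(-34 - 18\right) + 49\right)^{2} = \left(-52 + 49\right)^{2} = \left(-3\right)^{2} = 9$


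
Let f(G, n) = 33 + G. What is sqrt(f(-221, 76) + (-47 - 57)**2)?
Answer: 2*sqrt(2657) ≈ 103.09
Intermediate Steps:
sqrt(f(-221, 76) + (-47 - 57)**2) = sqrt((33 - 221) + (-47 - 57)**2) = sqrt(-188 + (-104)**2) = sqrt(-188 + 10816) = sqrt(10628) = 2*sqrt(2657)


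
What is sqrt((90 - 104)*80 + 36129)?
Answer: sqrt(35009) ≈ 187.11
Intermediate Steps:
sqrt((90 - 104)*80 + 36129) = sqrt(-14*80 + 36129) = sqrt(-1120 + 36129) = sqrt(35009)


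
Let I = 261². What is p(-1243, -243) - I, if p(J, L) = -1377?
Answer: -69498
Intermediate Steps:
I = 68121
p(-1243, -243) - I = -1377 - 1*68121 = -1377 - 68121 = -69498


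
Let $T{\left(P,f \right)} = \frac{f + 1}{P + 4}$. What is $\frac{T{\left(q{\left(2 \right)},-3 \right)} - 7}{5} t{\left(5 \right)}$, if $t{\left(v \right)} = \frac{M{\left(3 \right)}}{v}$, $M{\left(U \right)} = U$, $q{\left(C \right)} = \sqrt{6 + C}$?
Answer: $- \frac{24}{25} + \frac{3 \sqrt{2}}{50} \approx -0.87515$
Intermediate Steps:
$T{\left(P,f \right)} = \frac{1 + f}{4 + P}$
$t{\left(v \right)} = \frac{3}{v}$
$\frac{T{\left(q{\left(2 \right)},-3 \right)} - 7}{5} t{\left(5 \right)} = \frac{\frac{1 - 3}{4 + \sqrt{6 + 2}} - 7}{5} \cdot \frac{3}{5} = \frac{\frac{1}{4 + \sqrt{8}} \left(-2\right) - 7}{5} \cdot 3 \cdot \frac{1}{5} = \frac{\frac{1}{4 + 2 \sqrt{2}} \left(-2\right) - 7}{5} \cdot \frac{3}{5} = \frac{- \frac{2}{4 + 2 \sqrt{2}} - 7}{5} \cdot \frac{3}{5} = \frac{-7 - \frac{2}{4 + 2 \sqrt{2}}}{5} \cdot \frac{3}{5} = \left(- \frac{7}{5} - \frac{2}{5 \left(4 + 2 \sqrt{2}\right)}\right) \frac{3}{5} = - \frac{21}{25} - \frac{6}{25 \left(4 + 2 \sqrt{2}\right)}$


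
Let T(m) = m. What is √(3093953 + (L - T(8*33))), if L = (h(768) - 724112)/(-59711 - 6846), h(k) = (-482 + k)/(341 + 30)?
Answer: √1886311776814275289703/24692647 ≈ 1758.9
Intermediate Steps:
h(k) = -482/371 + k/371 (h(k) = (-482 + k)/371 = (-482 + k)*(1/371) = -482/371 + k/371)
L = 268645266/24692647 (L = ((-482/371 + (1/371)*768) - 724112)/(-59711 - 6846) = ((-482/371 + 768/371) - 724112)/(-66557) = (286/371 - 724112)*(-1/66557) = -268645266/371*(-1/66557) = 268645266/24692647 ≈ 10.880)
√(3093953 + (L - T(8*33))) = √(3093953 + (268645266/24692647 - 8*33)) = √(3093953 + (268645266/24692647 - 1*264)) = √(3093953 + (268645266/24692647 - 264)) = √(3093953 - 6250213542/24692647) = √(76391639050049/24692647) = √1886311776814275289703/24692647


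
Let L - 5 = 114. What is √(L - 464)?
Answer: I*√345 ≈ 18.574*I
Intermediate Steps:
L = 119 (L = 5 + 114 = 119)
√(L - 464) = √(119 - 464) = √(-345) = I*√345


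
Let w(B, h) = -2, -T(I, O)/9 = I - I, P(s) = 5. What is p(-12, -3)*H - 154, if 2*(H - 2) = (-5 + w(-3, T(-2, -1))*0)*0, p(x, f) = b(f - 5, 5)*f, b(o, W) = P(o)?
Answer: -184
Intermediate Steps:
T(I, O) = 0 (T(I, O) = -9*(I - I) = -9*0 = 0)
b(o, W) = 5
p(x, f) = 5*f
H = 2 (H = 2 + ((-5 - 2*0)*0)/2 = 2 + ((-5 + 0)*0)/2 = 2 + (-5*0)/2 = 2 + (1/2)*0 = 2 + 0 = 2)
p(-12, -3)*H - 154 = (5*(-3))*2 - 154 = -15*2 - 154 = -30 - 154 = -184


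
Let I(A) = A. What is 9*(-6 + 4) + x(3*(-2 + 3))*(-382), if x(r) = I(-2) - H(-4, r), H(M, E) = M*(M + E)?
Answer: 2274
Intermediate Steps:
H(M, E) = M*(E + M)
x(r) = -18 + 4*r (x(r) = -2 - (-4)*(r - 4) = -2 - (-4)*(-4 + r) = -2 - (16 - 4*r) = -2 + (-16 + 4*r) = -18 + 4*r)
9*(-6 + 4) + x(3*(-2 + 3))*(-382) = 9*(-6 + 4) + (-18 + 4*(3*(-2 + 3)))*(-382) = 9*(-2) + (-18 + 4*(3*1))*(-382) = -18 + (-18 + 4*3)*(-382) = -18 + (-18 + 12)*(-382) = -18 - 6*(-382) = -18 + 2292 = 2274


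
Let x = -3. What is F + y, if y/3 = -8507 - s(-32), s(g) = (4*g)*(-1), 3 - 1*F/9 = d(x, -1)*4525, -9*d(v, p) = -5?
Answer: -48503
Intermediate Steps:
d(v, p) = 5/9 (d(v, p) = -⅑*(-5) = 5/9)
F = -22598 (F = 27 - 5*4525 = 27 - 9*22625/9 = 27 - 22625 = -22598)
s(g) = -4*g
y = -25905 (y = 3*(-8507 - (-4)*(-32)) = 3*(-8507 - 1*128) = 3*(-8507 - 128) = 3*(-8635) = -25905)
F + y = -22598 - 25905 = -48503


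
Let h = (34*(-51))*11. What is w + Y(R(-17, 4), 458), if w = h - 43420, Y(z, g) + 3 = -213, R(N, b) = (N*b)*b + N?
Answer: -62710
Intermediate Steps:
h = -19074 (h = -1734*11 = -19074)
R(N, b) = N + N*b**2 (R(N, b) = N*b**2 + N = N + N*b**2)
Y(z, g) = -216 (Y(z, g) = -3 - 213 = -216)
w = -62494 (w = -19074 - 43420 = -62494)
w + Y(R(-17, 4), 458) = -62494 - 216 = -62710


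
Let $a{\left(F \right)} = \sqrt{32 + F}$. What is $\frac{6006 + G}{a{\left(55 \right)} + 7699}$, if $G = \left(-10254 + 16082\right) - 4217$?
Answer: $\frac{58643283}{59274514} - \frac{7617 \sqrt{87}}{59274514} \approx 0.98815$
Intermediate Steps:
$G = 1611$ ($G = 5828 - 4217 = 1611$)
$\frac{6006 + G}{a{\left(55 \right)} + 7699} = \frac{6006 + 1611}{\sqrt{32 + 55} + 7699} = \frac{7617}{\sqrt{87} + 7699} = \frac{7617}{7699 + \sqrt{87}}$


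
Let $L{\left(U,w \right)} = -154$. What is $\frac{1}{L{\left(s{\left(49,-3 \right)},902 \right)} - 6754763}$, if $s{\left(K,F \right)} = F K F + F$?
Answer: $- \frac{1}{6754917} \approx -1.4804 \cdot 10^{-7}$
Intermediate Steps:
$s{\left(K,F \right)} = F + K F^{2}$ ($s{\left(K,F \right)} = K F^{2} + F = F + K F^{2}$)
$\frac{1}{L{\left(s{\left(49,-3 \right)},902 \right)} - 6754763} = \frac{1}{-154 - 6754763} = \frac{1}{-6754917} = - \frac{1}{6754917}$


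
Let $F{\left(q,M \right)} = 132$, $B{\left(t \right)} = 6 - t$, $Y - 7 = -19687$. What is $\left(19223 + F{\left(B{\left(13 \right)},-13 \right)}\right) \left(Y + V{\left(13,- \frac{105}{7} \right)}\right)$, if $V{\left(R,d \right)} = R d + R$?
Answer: $-384429010$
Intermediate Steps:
$Y = -19680$ ($Y = 7 - 19687 = -19680$)
$V{\left(R,d \right)} = R + R d$
$\left(19223 + F{\left(B{\left(13 \right)},-13 \right)}\right) \left(Y + V{\left(13,- \frac{105}{7} \right)}\right) = \left(19223 + 132\right) \left(-19680 + 13 \left(1 - \frac{105}{7}\right)\right) = 19355 \left(-19680 + 13 \left(1 - 15\right)\right) = 19355 \left(-19680 + 13 \left(-14\right)\right) = 19355 \left(-19680 - 182\right) = 19355 \left(-19862\right) = -384429010$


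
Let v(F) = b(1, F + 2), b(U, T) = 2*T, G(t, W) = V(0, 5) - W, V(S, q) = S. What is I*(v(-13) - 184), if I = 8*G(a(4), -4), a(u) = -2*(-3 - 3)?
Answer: -6592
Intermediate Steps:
a(u) = 12 (a(u) = -2*(-6) = 12)
G(t, W) = -W (G(t, W) = 0 - W = -W)
I = 32 (I = 8*(-1*(-4)) = 8*4 = 32)
v(F) = 4 + 2*F (v(F) = 2*(F + 2) = 2*(2 + F) = 4 + 2*F)
I*(v(-13) - 184) = 32*((4 + 2*(-13)) - 184) = 32*((4 - 26) - 184) = 32*(-22 - 184) = 32*(-206) = -6592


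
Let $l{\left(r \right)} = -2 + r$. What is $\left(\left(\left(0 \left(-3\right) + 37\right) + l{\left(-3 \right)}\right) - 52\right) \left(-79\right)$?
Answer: $1580$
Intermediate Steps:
$\left(\left(\left(0 \left(-3\right) + 37\right) + l{\left(-3 \right)}\right) - 52\right) \left(-79\right) = \left(\left(\left(0 \left(-3\right) + 37\right) - 5\right) - 52\right) \left(-79\right) = \left(\left(\left(0 + 37\right) - 5\right) - 52\right) \left(-79\right) = \left(\left(37 - 5\right) - 52\right) \left(-79\right) = \left(32 - 52\right) \left(-79\right) = \left(-20\right) \left(-79\right) = 1580$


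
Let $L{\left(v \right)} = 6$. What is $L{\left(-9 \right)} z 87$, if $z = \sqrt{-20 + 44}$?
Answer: $1044 \sqrt{6} \approx 2557.3$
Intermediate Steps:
$z = 2 \sqrt{6}$ ($z = \sqrt{24} = 2 \sqrt{6} \approx 4.899$)
$L{\left(-9 \right)} z 87 = 6 \cdot 2 \sqrt{6} \cdot 87 = 12 \sqrt{6} \cdot 87 = 1044 \sqrt{6}$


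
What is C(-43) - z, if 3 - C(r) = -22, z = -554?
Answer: 579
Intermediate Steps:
C(r) = 25 (C(r) = 3 - 1*(-22) = 3 + 22 = 25)
C(-43) - z = 25 - 1*(-554) = 25 + 554 = 579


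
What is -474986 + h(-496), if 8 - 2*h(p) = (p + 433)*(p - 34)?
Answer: -491677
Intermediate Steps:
h(p) = 4 - (-34 + p)*(433 + p)/2 (h(p) = 4 - (p + 433)*(p - 34)/2 = 4 - (433 + p)*(-34 + p)/2 = 4 - (-34 + p)*(433 + p)/2)
-474986 + h(-496) = -474986 + (7365 - 399/2*(-496) - ½*(-496)²) = -474986 + (7365 + 98952 - ½*246016) = -474986 + (7365 + 98952 - 123008) = -474986 - 16691 = -491677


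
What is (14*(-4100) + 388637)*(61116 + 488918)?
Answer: 182191612058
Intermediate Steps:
(14*(-4100) + 388637)*(61116 + 488918) = (-57400 + 388637)*550034 = 331237*550034 = 182191612058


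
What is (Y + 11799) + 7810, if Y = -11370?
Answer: 8239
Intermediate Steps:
(Y + 11799) + 7810 = (-11370 + 11799) + 7810 = 429 + 7810 = 8239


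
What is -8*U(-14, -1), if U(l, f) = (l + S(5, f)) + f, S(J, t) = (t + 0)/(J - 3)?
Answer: 124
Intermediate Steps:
S(J, t) = t/(-3 + J)
U(l, f) = l + 3*f/2 (U(l, f) = (l + f/(-3 + 5)) + f = (l + f/2) + f = l + 3*f/2)
-8*U(-14, -1) = -8*(-14 + (3/2)*(-1)) = -8*(-14 - 3/2) = -8*(-31/2) = 124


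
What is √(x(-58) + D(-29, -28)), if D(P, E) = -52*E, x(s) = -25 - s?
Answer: √1489 ≈ 38.588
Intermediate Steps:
√(x(-58) + D(-29, -28)) = √((-25 - 1*(-58)) - 52*(-28)) = √((-25 + 58) + 1456) = √(33 + 1456) = √1489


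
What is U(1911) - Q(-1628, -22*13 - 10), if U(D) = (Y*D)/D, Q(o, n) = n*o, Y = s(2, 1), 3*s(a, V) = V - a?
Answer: -1445665/3 ≈ -4.8189e+5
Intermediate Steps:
s(a, V) = -a/3 + V/3 (s(a, V) = (V - a)/3 = -a/3 + V/3)
Y = -⅓ (Y = -⅓*2 + (⅓)*1 = -⅔ + ⅓ = -⅓ ≈ -0.33333)
U(D) = -⅓ (U(D) = (-D/3)/D = -⅓)
U(1911) - Q(-1628, -22*13 - 10) = -⅓ - (-22*13 - 10)*(-1628) = -⅓ - (-286 - 10)*(-1628) = -⅓ - (-296)*(-1628) = -⅓ - 1*481888 = -⅓ - 481888 = -1445665/3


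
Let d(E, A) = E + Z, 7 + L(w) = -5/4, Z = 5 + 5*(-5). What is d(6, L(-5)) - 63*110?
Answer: -6944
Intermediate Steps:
Z = -20 (Z = 5 - 25 = -20)
L(w) = -33/4 (L(w) = -7 - 5/4 = -33/4)
d(E, A) = -20 + E (d(E, A) = E - 20 = -20 + E)
d(6, L(-5)) - 63*110 = (-20 + 6) - 63*110 = -14 - 6930 = -6944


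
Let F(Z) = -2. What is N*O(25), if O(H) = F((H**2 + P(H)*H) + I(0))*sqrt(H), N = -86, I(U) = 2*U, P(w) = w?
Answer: 860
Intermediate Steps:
O(H) = -2*sqrt(H)
N*O(25) = -(-172)*sqrt(25) = -(-172)*5 = -86*(-10) = 860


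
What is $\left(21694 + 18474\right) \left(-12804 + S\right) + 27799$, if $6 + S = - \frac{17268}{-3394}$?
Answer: $- \frac{872800894345}{1697} \approx -5.1432 \cdot 10^{8}$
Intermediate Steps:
$S = - \frac{1548}{1697}$ ($S = -6 - \frac{17268}{-3394} = -6 - - \frac{8634}{1697} = -6 + \frac{8634}{1697} = - \frac{1548}{1697} \approx -0.9122$)
$\left(21694 + 18474\right) \left(-12804 + S\right) + 27799 = \left(21694 + 18474\right) \left(-12804 - \frac{1548}{1697}\right) + 27799 = 40168 \left(- \frac{21729936}{1697}\right) + 27799 = - \frac{872848069248}{1697} + 27799 = - \frac{872800894345}{1697}$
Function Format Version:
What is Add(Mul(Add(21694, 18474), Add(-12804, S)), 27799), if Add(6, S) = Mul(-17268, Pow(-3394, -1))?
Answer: Rational(-872800894345, 1697) ≈ -5.1432e+8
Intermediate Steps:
S = Rational(-1548, 1697) (S = Add(-6, Mul(-17268, Pow(-3394, -1))) = Add(-6, Mul(-17268, Rational(-1, 3394))) = Add(-6, Rational(8634, 1697)) = Rational(-1548, 1697) ≈ -0.91220)
Add(Mul(Add(21694, 18474), Add(-12804, S)), 27799) = Add(Mul(Add(21694, 18474), Add(-12804, Rational(-1548, 1697))), 27799) = Add(Mul(40168, Rational(-21729936, 1697)), 27799) = Add(Rational(-872848069248, 1697), 27799) = Rational(-872800894345, 1697)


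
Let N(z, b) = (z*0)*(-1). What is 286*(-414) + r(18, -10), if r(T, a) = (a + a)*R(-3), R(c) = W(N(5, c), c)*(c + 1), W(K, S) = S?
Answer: -118524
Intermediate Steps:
N(z, b) = 0 (N(z, b) = 0*(-1) = 0)
R(c) = c*(1 + c) (R(c) = c*(c + 1) = c*(1 + c))
r(T, a) = 12*a (r(T, a) = (a + a)*(-3*(1 - 3)) = (2*a)*(-3*(-2)) = (2*a)*6 = 12*a)
286*(-414) + r(18, -10) = 286*(-414) + 12*(-10) = -118404 - 120 = -118524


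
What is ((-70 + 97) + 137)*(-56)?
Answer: -9184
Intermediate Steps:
((-70 + 97) + 137)*(-56) = (27 + 137)*(-56) = 164*(-56) = -9184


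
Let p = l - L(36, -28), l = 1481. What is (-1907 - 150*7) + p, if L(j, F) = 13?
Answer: -1489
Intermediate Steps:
p = 1468 (p = 1481 - 1*13 = 1481 - 13 = 1468)
(-1907 - 150*7) + p = (-1907 - 150*7) + 1468 = (-1907 - 1050) + 1468 = -2957 + 1468 = -1489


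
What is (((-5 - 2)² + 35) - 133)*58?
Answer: -2842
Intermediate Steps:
(((-5 - 2)² + 35) - 133)*58 = (((-7)² + 35) - 133)*58 = ((49 + 35) - 133)*58 = (84 - 133)*58 = -49*58 = -2842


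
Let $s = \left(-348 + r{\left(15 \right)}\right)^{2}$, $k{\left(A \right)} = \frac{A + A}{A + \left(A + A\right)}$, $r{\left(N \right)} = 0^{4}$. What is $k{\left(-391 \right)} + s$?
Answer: $\frac{363314}{3} \approx 1.211 \cdot 10^{5}$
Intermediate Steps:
$r{\left(N \right)} = 0$
$k{\left(A \right)} = \frac{2}{3}$ ($k{\left(A \right)} = \frac{2 A}{A + 2 A} = \frac{2 A}{3 A} = 2 A \frac{1}{3 A} = \frac{2}{3}$)
$s = 121104$ ($s = \left(-348 + 0\right)^{2} = \left(-348\right)^{2} = 121104$)
$k{\left(-391 \right)} + s = \frac{2}{3} + 121104 = \frac{363314}{3}$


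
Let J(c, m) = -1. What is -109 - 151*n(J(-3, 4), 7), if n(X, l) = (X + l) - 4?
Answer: -411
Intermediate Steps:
n(X, l) = -4 + X + l
-109 - 151*n(J(-3, 4), 7) = -109 - 151*(-4 - 1 + 7) = -109 - 151*2 = -109 - 302 = -411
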